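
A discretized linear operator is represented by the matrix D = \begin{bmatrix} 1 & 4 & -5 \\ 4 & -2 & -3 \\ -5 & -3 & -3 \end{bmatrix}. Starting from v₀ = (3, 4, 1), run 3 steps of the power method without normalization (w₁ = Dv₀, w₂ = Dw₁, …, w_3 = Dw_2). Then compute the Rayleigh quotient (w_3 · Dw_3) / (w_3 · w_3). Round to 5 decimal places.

w1 = Dv₀ = (1·3 + 4·4 + (-5)·1; 4·3 + (-2)·4 + (-3)·1; (-5)·3 + (-3)·4 + (-3)·1) = (14, 1, -30)
w2 = Dw1 = (1·14 + 4·1 + (-5)·(-30); 4·14 + (-2)·1 + (-3)·(-30); (-5)·14 + (-3)·1 + (-3)·(-30)) = (168, 144, 17)
w3 = Dw2 = (659, 333, -1323)
Dw3 = (8606, 5939, -325)
w3·Dw3 = 659·8606 + 333·5939 + (-1323)·(-325) = 8079016; w3·w3 = 659·659 + 333·333 + (-1323)·(-1323) = 2295499
λ ≈ 8079016/2295499 = 3.51950

3.51950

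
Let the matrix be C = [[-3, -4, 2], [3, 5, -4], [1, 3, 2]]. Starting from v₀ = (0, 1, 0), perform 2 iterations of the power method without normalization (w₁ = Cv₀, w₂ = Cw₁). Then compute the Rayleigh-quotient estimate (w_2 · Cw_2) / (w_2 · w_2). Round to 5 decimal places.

λ ≈ 1.54422

w1 = Cv₀ = ((-3)·0 + (-4)·1 + 2·0; 3·0 + 5·1 + (-4)·0; 1·0 + 3·1 + 2·0) = (-4, 5, 3)
w2 = Cw1 = ((-3)·(-4) + (-4)·5 + 2·3; 3·(-4) + 5·5 + (-4)·3; 1·(-4) + 3·5 + 2·3) = (-2, 1, 17)
Cw2 = (36, -69, 35)
w2·Cw2 = (-2)·36 + 1·(-69) + 17·35 = 454; w2·w2 = (-2)·(-2) + 1·1 + 17·17 = 294
λ ≈ 454/294 = 1.54422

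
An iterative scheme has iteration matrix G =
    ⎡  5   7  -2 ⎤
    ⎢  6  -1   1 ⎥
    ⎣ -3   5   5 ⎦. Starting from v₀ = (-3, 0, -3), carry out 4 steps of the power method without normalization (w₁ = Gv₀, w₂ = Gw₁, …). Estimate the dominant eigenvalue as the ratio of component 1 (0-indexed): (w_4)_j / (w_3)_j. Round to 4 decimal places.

4.1671

w1 = Gv₀ = (5·(-3) + 7·0 + (-2)·(-3); 6·(-3) + (-1)·0 + 1·(-3); (-3)·(-3) + 5·0 + 5·(-3)) = (-9, -21, -6)
w2 = Gw1 = (5·(-9) + 7·(-21) + (-2)·(-6); 6·(-9) + (-1)·(-21) + 1·(-6); (-3)·(-9) + 5·(-21) + 5·(-6)) = (-180, -39, -108)
w3 = Gw2 = (-957, -1149, -195)
w4 = Gw3 = (-12438, -4788, -3849)
Ratio at component: -4788 / -1149 = 4.1671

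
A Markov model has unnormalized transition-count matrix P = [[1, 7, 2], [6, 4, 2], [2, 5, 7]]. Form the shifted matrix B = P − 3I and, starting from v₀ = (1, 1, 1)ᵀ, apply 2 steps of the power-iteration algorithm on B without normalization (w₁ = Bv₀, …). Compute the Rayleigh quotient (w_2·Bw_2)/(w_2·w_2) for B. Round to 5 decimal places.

B = P − 3I has rows (-2, 7, 2); (6, 1, 2); (2, 5, 4)
w1 = Bv₀ = ((-2)·1 + 7·1 + 2·1; 6·1 + 1·1 + 2·1; 2·1 + 5·1 + 4·1) = (7, 9, 11)
w2 = Bw1 = ((-2)·7 + 7·9 + 2·11; 6·7 + 1·9 + 2·11; 2·7 + 5·9 + 4·11) = (71, 73, 103)
Bw2 = (575, 705, 919)
w2·Bw2 = 186947; w2·w2 = 20979; μ ≈ 186947/20979 = 8.91115

8.91115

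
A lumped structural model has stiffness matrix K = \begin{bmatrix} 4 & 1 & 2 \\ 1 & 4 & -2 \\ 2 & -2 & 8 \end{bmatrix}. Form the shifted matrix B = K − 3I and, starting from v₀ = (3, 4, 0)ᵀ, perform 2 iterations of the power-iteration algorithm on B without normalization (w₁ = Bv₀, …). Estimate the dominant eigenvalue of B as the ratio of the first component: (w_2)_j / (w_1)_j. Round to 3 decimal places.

B = K − 3I has rows (1, 1, 2); (1, 1, -2); (2, -2, 5)
w1 = Bv₀ = (1·3 + 1·4 + 2·0; 1·3 + 1·4 + (-2)·0; 2·3 + (-2)·4 + 5·0) = (7, 7, -2)
w2 = Bw1 = (1·7 + 1·7 + 2·(-2); 1·7 + 1·7 + (-2)·(-2); 2·7 + (-2)·7 + 5·(-2)) = (10, 18, -10)
Ratio: 10/7 = 1.429

1.429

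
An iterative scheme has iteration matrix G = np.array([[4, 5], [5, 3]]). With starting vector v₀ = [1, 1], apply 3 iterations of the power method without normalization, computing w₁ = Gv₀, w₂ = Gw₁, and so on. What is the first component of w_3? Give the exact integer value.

649

w1 = Gv₀ = (9, 8)
w2 = Gw1 = (76, 69)
w3 = Gw2 = (649, 587)
The requested component of w3 is 649.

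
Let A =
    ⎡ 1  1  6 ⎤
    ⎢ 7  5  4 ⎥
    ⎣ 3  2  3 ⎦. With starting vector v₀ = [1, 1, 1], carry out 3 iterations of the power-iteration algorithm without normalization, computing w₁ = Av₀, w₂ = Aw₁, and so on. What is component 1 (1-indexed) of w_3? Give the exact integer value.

w1 = Av₀ = (1·1 + 1·1 + 6·1; 7·1 + 5·1 + 4·1; 3·1 + 2·1 + 3·1) = (8, 16, 8)
w2 = Aw1 = (1·8 + 1·16 + 6·8; 7·8 + 5·16 + 4·8; 3·8 + 2·16 + 3·8) = (72, 168, 80)
w3 = Aw2 = (720, 1664, 792)
The requested component of w3 is 720.

720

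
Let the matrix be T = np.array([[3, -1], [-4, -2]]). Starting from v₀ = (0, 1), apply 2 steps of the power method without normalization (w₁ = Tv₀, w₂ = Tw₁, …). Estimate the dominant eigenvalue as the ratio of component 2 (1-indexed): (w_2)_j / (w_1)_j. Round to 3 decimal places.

-4.000

w1 = Tv₀ = (-1, -2)
w2 = Tw1 = (-1, 8)
Ratio at component: 8 / -2 = -4.000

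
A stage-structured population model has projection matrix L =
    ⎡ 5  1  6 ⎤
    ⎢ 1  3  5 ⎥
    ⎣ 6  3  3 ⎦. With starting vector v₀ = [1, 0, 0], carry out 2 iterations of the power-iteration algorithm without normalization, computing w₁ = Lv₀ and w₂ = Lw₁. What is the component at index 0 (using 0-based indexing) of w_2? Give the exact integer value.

62

w1 = Lv₀ = (5, 1, 6)
w2 = Lw1 = (62, 38, 51)
The requested component of w2 is 62.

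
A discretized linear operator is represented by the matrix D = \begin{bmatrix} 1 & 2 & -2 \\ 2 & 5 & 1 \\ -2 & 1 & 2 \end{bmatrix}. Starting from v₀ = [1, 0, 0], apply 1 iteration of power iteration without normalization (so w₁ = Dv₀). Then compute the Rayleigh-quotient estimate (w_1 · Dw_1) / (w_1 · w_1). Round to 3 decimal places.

λ ≈ 4.111

w1 = Dv₀ = (1, 2, -2)
Dw1 = (9, 10, -4)
w1·Dw1 = 1·9 + 2·10 + (-2)·(-4) = 37; w1·w1 = 1·1 + 2·2 + (-2)·(-2) = 9
λ ≈ 37/9 = 4.111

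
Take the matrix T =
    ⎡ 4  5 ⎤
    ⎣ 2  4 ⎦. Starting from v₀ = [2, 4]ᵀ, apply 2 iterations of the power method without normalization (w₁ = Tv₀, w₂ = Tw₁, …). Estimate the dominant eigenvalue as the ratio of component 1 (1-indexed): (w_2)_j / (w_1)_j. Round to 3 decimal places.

λ ≈ 7.571

w1 = Tv₀ = (4·2 + 5·4; 2·2 + 4·4) = (28, 20)
w2 = Tw1 = (4·28 + 5·20; 2·28 + 4·20) = (212, 136)
Ratio at component: 212 / 28 = 7.571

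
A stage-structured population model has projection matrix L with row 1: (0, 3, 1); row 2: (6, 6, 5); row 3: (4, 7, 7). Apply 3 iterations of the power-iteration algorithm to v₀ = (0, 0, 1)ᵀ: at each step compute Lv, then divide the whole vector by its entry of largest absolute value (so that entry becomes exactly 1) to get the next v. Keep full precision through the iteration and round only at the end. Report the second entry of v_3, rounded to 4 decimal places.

0.8310

Lv0 = (1.00000, 5.00000, 7.00000); divide by 7.00000 → v1 = (0.14286, 0.71429, 1.00000)
Lv1 = (3.14286, 10.14286, 12.57143); divide by 12.57143 → v2 = (0.25000, 0.80682, 1.00000)
Lv2 = (3.42045, 11.34091, 13.64773); divide by 13.64773 → v3 = (0.25062, 0.83097, 1.00000)
Requested entry of v3: 998/1201 = 0.8310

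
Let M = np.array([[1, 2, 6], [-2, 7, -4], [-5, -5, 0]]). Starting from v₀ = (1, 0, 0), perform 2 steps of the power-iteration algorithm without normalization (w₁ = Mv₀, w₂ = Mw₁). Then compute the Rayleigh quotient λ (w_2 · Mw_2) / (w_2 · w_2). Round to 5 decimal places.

0.75752

w1 = Mv₀ = (1·1 + 2·0 + 6·0; (-2)·1 + 7·0 + (-4)·0; (-5)·1 + (-5)·0 + 0·0) = (1, -2, -5)
w2 = Mw1 = (1·1 + 2·(-2) + 6·(-5); (-2)·1 + 7·(-2) + (-4)·(-5); (-5)·1 + (-5)·(-2) + 0·(-5)) = (-33, 4, 5)
Mw2 = (5, 74, 145)
w2·Mw2 = (-33)·5 + 4·74 + 5·145 = 856; w2·w2 = (-33)·(-33) + 4·4 + 5·5 = 1130
λ ≈ 856/1130 = 0.75752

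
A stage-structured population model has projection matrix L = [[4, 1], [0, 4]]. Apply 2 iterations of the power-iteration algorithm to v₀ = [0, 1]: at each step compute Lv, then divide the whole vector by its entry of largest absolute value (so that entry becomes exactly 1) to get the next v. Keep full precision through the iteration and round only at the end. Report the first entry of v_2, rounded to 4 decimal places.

Lv0 = (1.00000, 4.00000); divide by 4.00000 → v1 = (0.25000, 1.00000)
Lv1 = (2.00000, 4.00000); divide by 4.00000 → v2 = (0.50000, 1.00000)
Requested entry of v2: 8/16 = 0.5000

0.5000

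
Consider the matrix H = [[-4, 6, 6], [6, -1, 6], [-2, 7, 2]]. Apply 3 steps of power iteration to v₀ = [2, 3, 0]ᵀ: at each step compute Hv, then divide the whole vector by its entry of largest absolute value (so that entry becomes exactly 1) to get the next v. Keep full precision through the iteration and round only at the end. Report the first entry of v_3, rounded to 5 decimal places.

Hv0 = (10.000000, 9.000000, 17.000000); divide by 17.000000 → v1 = (0.588235, 0.529412, 1.000000)
Hv1 = (6.823529, 9.000000, 4.529412); divide by 9.000000 → v2 = (0.758170, 1.000000, 0.503268)
Hv2 = (5.986928, 6.568627, 6.490196); divide by 6.568627 → v3 = (0.911443, 1.000000, 0.988060)
Requested entry of v3: 916/1005 = 0.91144

0.91144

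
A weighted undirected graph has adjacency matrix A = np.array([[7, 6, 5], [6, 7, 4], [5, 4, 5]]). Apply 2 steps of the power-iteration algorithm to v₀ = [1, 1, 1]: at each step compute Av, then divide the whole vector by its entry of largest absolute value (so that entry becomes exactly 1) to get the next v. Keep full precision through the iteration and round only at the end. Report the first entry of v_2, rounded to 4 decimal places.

Av0 = (18.00000, 17.00000, 14.00000); divide by 18.00000 → v1 = (1.00000, 0.94444, 0.77778)
Av1 = (16.55556, 15.72222, 12.66667); divide by 16.55556 → v2 = (1.00000, 0.94966, 0.76510)
Requested entry of v2: 298/298 = 1.0000

1.0000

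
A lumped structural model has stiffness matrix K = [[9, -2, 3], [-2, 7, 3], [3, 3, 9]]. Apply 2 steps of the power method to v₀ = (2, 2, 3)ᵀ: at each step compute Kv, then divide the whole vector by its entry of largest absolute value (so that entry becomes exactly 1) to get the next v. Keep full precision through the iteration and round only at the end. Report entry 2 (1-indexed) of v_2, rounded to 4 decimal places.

0.4277

Kv0 = (23.00000, 19.00000, 39.00000); divide by 39.00000 → v1 = (0.58974, 0.48718, 1.00000)
Kv1 = (7.33333, 5.23077, 12.23077); divide by 12.23077 → v2 = (0.59958, 0.42767, 1.00000)
Requested entry of v2: 204/477 = 0.4277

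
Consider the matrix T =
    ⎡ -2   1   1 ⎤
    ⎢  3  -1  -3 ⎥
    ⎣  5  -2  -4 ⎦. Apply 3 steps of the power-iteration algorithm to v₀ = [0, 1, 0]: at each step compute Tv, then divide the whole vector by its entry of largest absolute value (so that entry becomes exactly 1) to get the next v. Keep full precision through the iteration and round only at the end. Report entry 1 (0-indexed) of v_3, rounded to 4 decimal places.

Tv0 = (1.00000, -1.00000, -2.00000); divide by -2.00000 → v1 = (-0.50000, 0.50000, 1.00000)
Tv1 = (2.50000, -5.00000, -7.50000); divide by -7.50000 → v2 = (-0.33333, 0.66667, 1.00000)
Tv2 = (2.33333, -4.66667, -7.00000); divide by -7.00000 → v3 = (-0.33333, 0.66667, 1.00000)
Requested entry of v3: -70/-105 = 0.6667

0.6667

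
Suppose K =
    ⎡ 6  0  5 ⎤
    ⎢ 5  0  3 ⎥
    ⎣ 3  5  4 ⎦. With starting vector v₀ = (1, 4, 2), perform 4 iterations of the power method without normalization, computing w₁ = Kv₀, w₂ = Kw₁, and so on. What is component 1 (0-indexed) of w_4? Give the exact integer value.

w1 = Kv₀ = (6·1 + 0·4 + 5·2; 5·1 + 0·4 + 3·2; 3·1 + 5·4 + 4·2) = (16, 11, 31)
w2 = Kw1 = (6·16 + 0·11 + 5·31; 5·16 + 0·11 + 3·31; 3·16 + 5·11 + 4·31) = (251, 173, 227)
w3 = Kw2 = (2641, 1936, 2526)
w4 = Kw3 = (28476, 20783, 27707)
The requested component of w4 is 20783.

20783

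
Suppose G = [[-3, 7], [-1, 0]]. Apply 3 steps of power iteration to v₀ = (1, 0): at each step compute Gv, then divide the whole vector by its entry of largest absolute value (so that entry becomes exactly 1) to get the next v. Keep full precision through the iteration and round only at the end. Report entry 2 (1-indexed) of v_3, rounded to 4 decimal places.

Gv0 = (-3.00000, -1.00000); divide by -3.00000 → v1 = (1.00000, 0.33333)
Gv1 = (-0.66667, -1.00000); divide by -1.00000 → v2 = (0.66667, 1.00000)
Gv2 = (5.00000, -0.66667); divide by 5.00000 → v3 = (1.00000, -0.13333)
Requested entry of v3: -2/15 = -0.1333

-0.1333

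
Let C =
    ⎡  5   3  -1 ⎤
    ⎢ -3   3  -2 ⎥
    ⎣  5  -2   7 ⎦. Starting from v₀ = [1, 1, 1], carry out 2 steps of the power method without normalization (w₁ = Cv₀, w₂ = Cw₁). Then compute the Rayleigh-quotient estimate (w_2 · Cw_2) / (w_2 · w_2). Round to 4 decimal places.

w1 = Cv₀ = (7, -2, 10)
w2 = Cw1 = (19, -47, 109)
Cw2 = (-155, -416, 952)
w2·Cw2 = 19·(-155) + (-47)·(-416) + 109·952 = 120375; w2·w2 = 19·19 + (-47)·(-47) + 109·109 = 14451
λ ≈ 120375/14451 = 8.3299

λ ≈ 8.3299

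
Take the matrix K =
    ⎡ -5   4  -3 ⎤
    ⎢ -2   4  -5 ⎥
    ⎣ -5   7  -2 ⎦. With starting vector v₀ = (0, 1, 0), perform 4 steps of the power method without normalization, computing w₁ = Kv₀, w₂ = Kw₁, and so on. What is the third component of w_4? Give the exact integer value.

w1 = Kv₀ = ((-5)·0 + 4·1 + (-3)·0; (-2)·0 + 4·1 + (-5)·0; (-5)·0 + 7·1 + (-2)·0) = (4, 4, 7)
w2 = Kw1 = ((-5)·4 + 4·4 + (-3)·7; (-2)·4 + 4·4 + (-5)·7; (-5)·4 + 7·4 + (-2)·7) = (-25, -27, -6)
w3 = Kw2 = (35, -28, -52)
w4 = Kw3 = (-131, 78, -267)
The requested component of w4 is -267.

-267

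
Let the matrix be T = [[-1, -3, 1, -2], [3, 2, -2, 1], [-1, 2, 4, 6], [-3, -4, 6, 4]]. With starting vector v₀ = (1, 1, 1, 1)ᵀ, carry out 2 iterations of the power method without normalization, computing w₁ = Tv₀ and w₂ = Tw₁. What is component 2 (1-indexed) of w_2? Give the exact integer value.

w1 = Tv₀ = ((-1)·1 + (-3)·1 + 1·1 + (-2)·1; 3·1 + 2·1 + (-2)·1 + 1·1; (-1)·1 + 2·1 + 4·1 + 6·1; (-3)·1 + (-4)·1 + 6·1 + 4·1) = (-5, 4, 11, 3)
w2 = Tw1 = ((-1)·(-5) + (-3)·4 + 1·11 + (-2)·3; 3·(-5) + 2·4 + (-2)·11 + 1·3; (-1)·(-5) + 2·4 + 4·11 + 6·3; (-3)·(-5) + (-4)·4 + 6·11 + 4·3) = (-2, -26, 75, 77)
The requested component of w2 is -26.

-26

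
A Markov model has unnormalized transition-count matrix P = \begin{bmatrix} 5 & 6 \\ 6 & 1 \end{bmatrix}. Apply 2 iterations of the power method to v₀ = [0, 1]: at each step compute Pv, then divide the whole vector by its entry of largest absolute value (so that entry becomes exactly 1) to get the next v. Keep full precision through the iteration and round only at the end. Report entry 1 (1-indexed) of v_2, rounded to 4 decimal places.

Pv0 = (6.00000, 1.00000); divide by 6.00000 → v1 = (1.00000, 0.16667)
Pv1 = (6.00000, 6.16667); divide by 6.16667 → v2 = (0.97297, 1.00000)
Requested entry of v2: 36/37 = 0.9730

0.9730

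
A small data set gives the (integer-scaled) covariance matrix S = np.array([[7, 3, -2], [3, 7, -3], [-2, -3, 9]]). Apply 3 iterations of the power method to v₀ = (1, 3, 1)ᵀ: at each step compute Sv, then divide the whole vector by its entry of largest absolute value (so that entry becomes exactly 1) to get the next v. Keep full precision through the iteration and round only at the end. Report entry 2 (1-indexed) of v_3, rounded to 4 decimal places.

1.0000

Sv0 = (14.00000, 21.00000, -2.00000); divide by 21.00000 → v1 = (0.66667, 1.00000, -0.09524)
Sv1 = (7.85714, 9.28571, -5.19048); divide by 9.28571 → v2 = (0.84615, 1.00000, -0.55897)
Sv2 = (10.04103, 11.21538, -9.72308); divide by 11.21538 → v3 = (0.89529, 1.00000, -0.86694)
Requested entry of v3: 2187/2187 = 1.0000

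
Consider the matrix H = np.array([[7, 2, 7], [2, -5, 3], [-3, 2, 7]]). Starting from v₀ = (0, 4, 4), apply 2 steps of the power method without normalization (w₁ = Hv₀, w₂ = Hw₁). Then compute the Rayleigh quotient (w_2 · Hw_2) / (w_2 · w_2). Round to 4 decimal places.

7.7899

w1 = Hv₀ = (7·0 + 2·4 + 7·4; 2·0 + (-5)·4 + 3·4; (-3)·0 + 2·4 + 7·4) = (36, -8, 36)
w2 = Hw1 = (7·36 + 2·(-8) + 7·36; 2·36 + (-5)·(-8) + 3·36; (-3)·36 + 2·(-8) + 7·36) = (488, 220, 128)
Hw2 = (4752, 260, -128)
w2·Hw2 = 488·4752 + 220·260 + 128·(-128) = 2359792; w2·w2 = 488·488 + 220·220 + 128·128 = 302928
λ ≈ 2359792/302928 = 7.7899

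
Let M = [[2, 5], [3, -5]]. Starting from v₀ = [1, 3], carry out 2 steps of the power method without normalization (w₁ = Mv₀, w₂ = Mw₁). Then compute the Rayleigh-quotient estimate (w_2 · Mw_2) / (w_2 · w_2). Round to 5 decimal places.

w1 = Mv₀ = (2·1 + 5·3; 3·1 + (-5)·3) = (17, -12)
w2 = Mw1 = (2·17 + 5·(-12); 3·17 + (-5)·(-12)) = (-26, 111)
Mw2 = (503, -633)
w2·Mw2 = (-26)·503 + 111·(-633) = -83341; w2·w2 = (-26)·(-26) + 111·111 = 12997
λ ≈ -83341/12997 = -6.41233

-6.41233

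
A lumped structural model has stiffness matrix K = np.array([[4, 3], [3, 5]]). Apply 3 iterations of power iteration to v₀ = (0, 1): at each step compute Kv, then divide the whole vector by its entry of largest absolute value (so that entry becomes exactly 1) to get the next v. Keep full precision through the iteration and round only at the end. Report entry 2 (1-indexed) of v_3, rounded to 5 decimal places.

1.00000

Kv0 = (3.000000, 5.000000); divide by 5.000000 → v1 = (0.600000, 1.000000)
Kv1 = (5.400000, 6.800000); divide by 6.800000 → v2 = (0.794118, 1.000000)
Kv2 = (6.176471, 7.382353); divide by 7.382353 → v3 = (0.836653, 1.000000)
Requested entry of v3: 251/251 = 1.00000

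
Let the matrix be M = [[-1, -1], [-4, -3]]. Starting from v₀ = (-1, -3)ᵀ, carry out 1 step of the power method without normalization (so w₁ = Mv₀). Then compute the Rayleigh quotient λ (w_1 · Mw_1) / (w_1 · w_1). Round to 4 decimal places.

λ ≈ -4.2324

w1 = Mv₀ = (4, 13)
Mw1 = (-17, -55)
w1·Mw1 = 4·(-17) + 13·(-55) = -783; w1·w1 = 4·4 + 13·13 = 185
λ ≈ -783/185 = -4.2324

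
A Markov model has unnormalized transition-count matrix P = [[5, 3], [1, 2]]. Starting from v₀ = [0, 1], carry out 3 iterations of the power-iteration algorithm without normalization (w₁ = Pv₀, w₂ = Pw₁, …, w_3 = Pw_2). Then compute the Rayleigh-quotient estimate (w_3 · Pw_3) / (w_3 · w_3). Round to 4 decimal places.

w1 = Pv₀ = (5·0 + 3·1; 1·0 + 2·1) = (3, 2)
w2 = Pw1 = (5·3 + 3·2; 1·3 + 2·2) = (21, 7)
w3 = Pw2 = (126, 35)
Pw3 = (735, 196)
w3·Pw3 = 126·735 + 35·196 = 99470; w3·w3 = 126·126 + 35·35 = 17101
λ ≈ 99470/17101 = 5.8166

λ ≈ 5.8166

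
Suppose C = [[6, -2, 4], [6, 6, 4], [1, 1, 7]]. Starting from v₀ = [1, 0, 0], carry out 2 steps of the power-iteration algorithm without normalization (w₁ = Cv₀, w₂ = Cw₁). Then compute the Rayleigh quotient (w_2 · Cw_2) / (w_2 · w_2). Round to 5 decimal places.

λ ≈ 8.70958

w1 = Cv₀ = (6, 6, 1)
w2 = Cw1 = (28, 76, 19)
Cw2 = (92, 700, 237)
w2·Cw2 = 28·92 + 76·700 + 19·237 = 60279; w2·w2 = 28·28 + 76·76 + 19·19 = 6921
λ ≈ 60279/6921 = 8.70958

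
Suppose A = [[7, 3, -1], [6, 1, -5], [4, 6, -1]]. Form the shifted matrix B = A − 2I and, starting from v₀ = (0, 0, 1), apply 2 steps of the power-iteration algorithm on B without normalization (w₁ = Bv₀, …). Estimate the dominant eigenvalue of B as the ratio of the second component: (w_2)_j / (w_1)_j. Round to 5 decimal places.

B = A − 2I has rows (5, 3, -1); (6, -1, -5); (4, 6, -3)
w1 = Bv₀ = (5·0 + 3·0 + (-1)·1; 6·0 + (-1)·0 + (-5)·1; 4·0 + 6·0 + (-3)·1) = (-1, -5, -3)
w2 = Bw1 = (5·(-1) + 3·(-5) + (-1)·(-3); 6·(-1) + (-1)·(-5) + (-5)·(-3); 4·(-1) + 6·(-5) + (-3)·(-3)) = (-17, 14, -25)
Ratio: 14/-5 = -2.80000

-2.80000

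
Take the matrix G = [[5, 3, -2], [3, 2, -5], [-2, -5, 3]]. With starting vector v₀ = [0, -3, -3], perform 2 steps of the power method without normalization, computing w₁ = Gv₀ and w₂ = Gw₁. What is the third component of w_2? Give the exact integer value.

-21

w1 = Gv₀ = (5·0 + 3·(-3) + (-2)·(-3); 3·0 + 2·(-3) + (-5)·(-3); (-2)·0 + (-5)·(-3) + 3·(-3)) = (-3, 9, 6)
w2 = Gw1 = (5·(-3) + 3·9 + (-2)·6; 3·(-3) + 2·9 + (-5)·6; (-2)·(-3) + (-5)·9 + 3·6) = (0, -21, -21)
The requested component of w2 is -21.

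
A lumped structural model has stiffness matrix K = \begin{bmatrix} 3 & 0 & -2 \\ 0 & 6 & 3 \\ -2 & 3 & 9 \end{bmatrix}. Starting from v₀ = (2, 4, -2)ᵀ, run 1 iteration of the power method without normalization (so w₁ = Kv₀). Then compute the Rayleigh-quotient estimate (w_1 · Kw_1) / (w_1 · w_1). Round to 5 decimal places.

w1 = Kv₀ = (3·2 + 0·4 + (-2)·(-2); 0·2 + 6·4 + 3·(-2); (-2)·2 + 3·4 + 9·(-2)) = (10, 18, -10)
Kw1 = (50, 78, -56)
w1·Kw1 = 10·50 + 18·78 + (-10)·(-56) = 2464; w1·w1 = 10·10 + 18·18 + (-10)·(-10) = 524
λ ≈ 2464/524 = 4.70229

λ ≈ 4.70229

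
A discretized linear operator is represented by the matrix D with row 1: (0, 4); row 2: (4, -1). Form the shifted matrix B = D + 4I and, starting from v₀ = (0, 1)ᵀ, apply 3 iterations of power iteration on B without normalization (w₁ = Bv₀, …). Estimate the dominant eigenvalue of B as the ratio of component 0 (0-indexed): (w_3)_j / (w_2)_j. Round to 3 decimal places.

B = D + 4I has rows (4, 4); (4, 3)
w1 = Bv₀ = (4, 3)
w2 = Bw1 = (28, 25)
w3 = Bw2 = (212, 187)
Ratio: 212/28 = 7.571

μ ≈ 7.571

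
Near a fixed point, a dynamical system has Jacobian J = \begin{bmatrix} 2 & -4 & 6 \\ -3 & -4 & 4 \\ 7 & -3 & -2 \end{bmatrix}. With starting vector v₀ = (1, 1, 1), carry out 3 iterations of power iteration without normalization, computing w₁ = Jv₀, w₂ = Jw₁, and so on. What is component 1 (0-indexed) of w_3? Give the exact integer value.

4

w1 = Jv₀ = (2·1 + (-4)·1 + 6·1; (-3)·1 + (-4)·1 + 4·1; 7·1 + (-3)·1 + (-2)·1) = (4, -3, 2)
w2 = Jw1 = (2·4 + (-4)·(-3) + 6·2; (-3)·4 + (-4)·(-3) + 4·2; 7·4 + (-3)·(-3) + (-2)·2) = (32, 8, 33)
w3 = Jw2 = (230, 4, 134)
The requested component of w3 is 4.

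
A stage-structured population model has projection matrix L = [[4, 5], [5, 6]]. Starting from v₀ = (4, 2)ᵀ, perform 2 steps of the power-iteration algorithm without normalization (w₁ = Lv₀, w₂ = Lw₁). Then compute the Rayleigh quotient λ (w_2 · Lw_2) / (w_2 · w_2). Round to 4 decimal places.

10.0990

w1 = Lv₀ = (26, 32)
w2 = Lw1 = (264, 322)
Lw2 = (2666, 3252)
w2·Lw2 = 264·2666 + 322·3252 = 1750968; w2·w2 = 264·264 + 322·322 = 173380
λ ≈ 1750968/173380 = 10.0990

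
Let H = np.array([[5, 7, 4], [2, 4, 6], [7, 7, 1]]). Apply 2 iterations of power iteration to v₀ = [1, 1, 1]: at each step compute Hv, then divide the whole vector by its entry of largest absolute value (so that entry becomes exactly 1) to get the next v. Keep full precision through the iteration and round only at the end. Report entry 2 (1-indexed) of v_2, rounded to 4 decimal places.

0.7589

Hv0 = (16.00000, 12.00000, 15.00000); divide by 16.00000 → v1 = (1.00000, 0.75000, 0.93750)
Hv1 = (14.00000, 10.62500, 13.18750); divide by 14.00000 → v2 = (1.00000, 0.75893, 0.94196)
Requested entry of v2: 170/224 = 0.7589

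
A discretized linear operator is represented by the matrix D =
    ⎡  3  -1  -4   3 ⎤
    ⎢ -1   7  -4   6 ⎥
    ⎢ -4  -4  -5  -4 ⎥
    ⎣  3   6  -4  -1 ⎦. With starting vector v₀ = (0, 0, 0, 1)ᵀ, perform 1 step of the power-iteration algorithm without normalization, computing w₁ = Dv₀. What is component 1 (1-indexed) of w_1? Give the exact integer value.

3

w1 = Dv₀ = (3, 6, -4, -1)
The requested component of w1 is 3.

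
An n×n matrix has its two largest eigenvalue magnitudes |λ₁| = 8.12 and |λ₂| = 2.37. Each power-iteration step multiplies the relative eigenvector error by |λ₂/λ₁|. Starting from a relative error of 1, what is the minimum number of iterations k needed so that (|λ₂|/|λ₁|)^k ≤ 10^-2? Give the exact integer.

4

|λ₂/λ₁| = 2.37/8.12 = 0.29187
Need k ≥ ln(10^-2) / ln(0.29187) = -4.6052 / -1.2314 ≈ 3.740
Smallest integer k satisfying the bound: 4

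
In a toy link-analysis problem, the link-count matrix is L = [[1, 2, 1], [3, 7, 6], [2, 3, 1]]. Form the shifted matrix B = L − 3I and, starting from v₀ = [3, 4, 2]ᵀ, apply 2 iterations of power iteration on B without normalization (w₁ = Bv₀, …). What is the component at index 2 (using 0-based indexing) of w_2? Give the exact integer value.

91

B = L − 3I has rows (-2, 2, 1); (3, 4, 6); (2, 3, -2)
w1 = Bv₀ = ((-2)·3 + 2·4 + 1·2; 3·3 + 4·4 + 6·2; 2·3 + 3·4 + (-2)·2) = (4, 37, 14)
w2 = Bw1 = ((-2)·4 + 2·37 + 1·14; 3·4 + 4·37 + 6·14; 2·4 + 3·37 + (-2)·14) = (80, 244, 91)
Requested component of w2: 91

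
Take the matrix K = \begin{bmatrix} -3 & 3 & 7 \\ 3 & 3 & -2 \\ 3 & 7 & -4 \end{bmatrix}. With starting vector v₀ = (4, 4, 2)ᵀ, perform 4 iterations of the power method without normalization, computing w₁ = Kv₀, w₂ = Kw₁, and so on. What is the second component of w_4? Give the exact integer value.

-58

w1 = Kv₀ = ((-3)·4 + 3·4 + 7·2; 3·4 + 3·4 + (-2)·2; 3·4 + 7·4 + (-4)·2) = (14, 20, 32)
w2 = Kw1 = ((-3)·14 + 3·20 + 7·32; 3·14 + 3·20 + (-2)·32; 3·14 + 7·20 + (-4)·32) = (242, 38, 54)
w3 = Kw2 = (-234, 732, 776)
w4 = Kw3 = (8330, -58, 1318)
The requested component of w4 is -58.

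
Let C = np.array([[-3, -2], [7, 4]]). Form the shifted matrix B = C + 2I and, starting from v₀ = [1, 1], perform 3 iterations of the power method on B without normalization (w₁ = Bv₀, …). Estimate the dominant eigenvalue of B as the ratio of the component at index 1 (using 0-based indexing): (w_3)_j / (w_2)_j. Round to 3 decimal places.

B = C + 2I has rows (-1, -2); (7, 6)
w1 = Bv₀ = ((-1)·1 + (-2)·1; 7·1 + 6·1) = (-3, 13)
w2 = Bw1 = ((-1)·(-3) + (-2)·13; 7·(-3) + 6·13) = (-23, 57)
w3 = Bw2 = (-91, 181)
Ratio: 181/57 = 3.175

3.175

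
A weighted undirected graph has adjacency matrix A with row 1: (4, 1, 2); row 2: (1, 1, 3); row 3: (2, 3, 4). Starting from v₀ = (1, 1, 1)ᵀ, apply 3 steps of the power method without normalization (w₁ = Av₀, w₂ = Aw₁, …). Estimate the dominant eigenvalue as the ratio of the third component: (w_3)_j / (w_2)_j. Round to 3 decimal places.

7.369

w1 = Av₀ = (4·1 + 1·1 + 2·1; 1·1 + 1·1 + 3·1; 2·1 + 3·1 + 4·1) = (7, 5, 9)
w2 = Aw1 = (4·7 + 1·5 + 2·9; 1·7 + 1·5 + 3·9; 2·7 + 3·5 + 4·9) = (51, 39, 65)
w3 = Aw2 = (373, 285, 479)
Ratio at component: 479 / 65 = 7.369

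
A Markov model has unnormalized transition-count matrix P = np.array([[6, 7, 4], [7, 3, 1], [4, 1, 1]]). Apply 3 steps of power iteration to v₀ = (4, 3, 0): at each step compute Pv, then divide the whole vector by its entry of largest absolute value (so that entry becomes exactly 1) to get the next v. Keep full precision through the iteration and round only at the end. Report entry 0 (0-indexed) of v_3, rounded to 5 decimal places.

Pv0 = (45.000000, 37.000000, 19.000000); divide by 45.000000 → v1 = (1.000000, 0.822222, 0.422222)
Pv1 = (13.444444, 9.888889, 5.244444); divide by 13.444444 → v2 = (1.000000, 0.735537, 0.390083)
Pv2 = (12.709091, 9.596694, 5.125620); divide by 12.709091 → v3 = (1.000000, 0.755105, 0.403303)
Requested entry of v3: 7689/7689 = 1.00000

1.00000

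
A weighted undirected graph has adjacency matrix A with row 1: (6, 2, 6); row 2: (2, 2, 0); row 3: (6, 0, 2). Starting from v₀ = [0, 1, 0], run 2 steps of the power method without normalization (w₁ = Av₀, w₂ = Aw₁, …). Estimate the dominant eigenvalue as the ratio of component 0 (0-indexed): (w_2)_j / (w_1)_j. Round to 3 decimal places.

w1 = Av₀ = (2, 2, 0)
w2 = Aw1 = (16, 8, 12)
Ratio at component: 16 / 2 = 8.000

λ ≈ 8.000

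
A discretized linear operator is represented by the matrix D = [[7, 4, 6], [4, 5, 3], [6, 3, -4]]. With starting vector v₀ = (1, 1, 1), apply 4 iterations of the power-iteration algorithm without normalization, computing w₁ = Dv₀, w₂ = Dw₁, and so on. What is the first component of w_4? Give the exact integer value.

w1 = Dv₀ = (17, 12, 5)
w2 = Dw1 = (197, 143, 118)
w3 = Dw2 = (2659, 1857, 1139)
w4 = Dw3 = (32875, 23338, 16969)
The requested component of w4 is 32875.

32875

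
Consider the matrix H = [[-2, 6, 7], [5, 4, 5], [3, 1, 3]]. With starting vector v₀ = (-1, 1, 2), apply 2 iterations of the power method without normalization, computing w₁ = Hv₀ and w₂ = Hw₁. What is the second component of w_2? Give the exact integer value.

w1 = Hv₀ = (22, 9, 4)
w2 = Hw1 = (38, 166, 87)
The requested component of w2 is 166.

166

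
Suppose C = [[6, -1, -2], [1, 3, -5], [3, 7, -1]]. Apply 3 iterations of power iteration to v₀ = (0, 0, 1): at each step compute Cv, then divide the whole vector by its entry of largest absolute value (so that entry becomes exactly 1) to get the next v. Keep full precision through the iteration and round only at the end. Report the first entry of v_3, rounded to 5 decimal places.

Cv0 = (-2.000000, -5.000000, -1.000000); divide by -5.000000 → v1 = (0.400000, 1.000000, 0.200000)
Cv1 = (1.000000, 2.400000, 8.000000); divide by 8.000000 → v2 = (0.125000, 0.300000, 1.000000)
Cv2 = (-1.550000, -3.975000, 1.475000); divide by -3.975000 → v3 = (0.389937, 1.000000, -0.371069)
Requested entry of v3: 62/159 = 0.38994

0.38994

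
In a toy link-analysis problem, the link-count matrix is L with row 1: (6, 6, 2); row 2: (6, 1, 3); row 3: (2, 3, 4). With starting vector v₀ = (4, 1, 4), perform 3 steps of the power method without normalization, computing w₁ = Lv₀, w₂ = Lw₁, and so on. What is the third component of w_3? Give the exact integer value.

w1 = Lv₀ = (6·4 + 6·1 + 2·4; 6·4 + 1·1 + 3·4; 2·4 + 3·1 + 4·4) = (38, 37, 27)
w2 = Lw1 = (6·38 + 6·37 + 2·27; 6·38 + 1·37 + 3·27; 2·38 + 3·37 + 4·27) = (504, 346, 295)
w3 = Lw2 = (5690, 4255, 3226)
The requested component of w3 is 3226.

3226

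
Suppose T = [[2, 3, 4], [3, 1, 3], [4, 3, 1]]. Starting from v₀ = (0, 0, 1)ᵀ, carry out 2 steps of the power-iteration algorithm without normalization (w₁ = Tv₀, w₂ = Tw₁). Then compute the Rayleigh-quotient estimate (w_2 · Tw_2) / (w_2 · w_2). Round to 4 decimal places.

7.8598

w1 = Tv₀ = (2·0 + 3·0 + 4·1; 3·0 + 1·0 + 3·1; 4·0 + 3·0 + 1·1) = (4, 3, 1)
w2 = Tw1 = (2·4 + 3·3 + 4·1; 3·4 + 1·3 + 3·1; 4·4 + 3·3 + 1·1) = (21, 18, 26)
Tw2 = (200, 159, 164)
w2·Tw2 = 21·200 + 18·159 + 26·164 = 11326; w2·w2 = 21·21 + 18·18 + 26·26 = 1441
λ ≈ 11326/1441 = 7.8598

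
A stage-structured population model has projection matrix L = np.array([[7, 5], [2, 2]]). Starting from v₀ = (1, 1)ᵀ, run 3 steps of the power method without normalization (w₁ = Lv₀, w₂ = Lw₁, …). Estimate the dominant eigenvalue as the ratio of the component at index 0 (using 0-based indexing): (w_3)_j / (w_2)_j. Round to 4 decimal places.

8.5385

w1 = Lv₀ = (12, 4)
w2 = Lw1 = (104, 32)
w3 = Lw2 = (888, 272)
Ratio at component: 888 / 104 = 8.5385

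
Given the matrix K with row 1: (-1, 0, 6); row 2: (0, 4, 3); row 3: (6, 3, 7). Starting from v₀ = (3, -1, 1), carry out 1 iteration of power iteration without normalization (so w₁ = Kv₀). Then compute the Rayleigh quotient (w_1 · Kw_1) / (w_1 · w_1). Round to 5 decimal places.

λ ≈ 8.18421

w1 = Kv₀ = (3, -1, 22)
Kw1 = (129, 62, 169)
w1·Kw1 = 3·129 + (-1)·62 + 22·169 = 4043; w1·w1 = 3·3 + (-1)·(-1) + 22·22 = 494
λ ≈ 4043/494 = 8.18421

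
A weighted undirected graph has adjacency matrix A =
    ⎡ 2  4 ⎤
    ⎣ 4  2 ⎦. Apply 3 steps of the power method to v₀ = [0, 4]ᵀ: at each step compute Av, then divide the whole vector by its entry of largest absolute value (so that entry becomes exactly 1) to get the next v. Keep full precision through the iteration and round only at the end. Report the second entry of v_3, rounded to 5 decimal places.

Av0 = (16.000000, 8.000000); divide by 16.000000 → v1 = (1.000000, 0.500000)
Av1 = (4.000000, 5.000000); divide by 5.000000 → v2 = (0.800000, 1.000000)
Av2 = (5.600000, 5.200000); divide by 5.600000 → v3 = (1.000000, 0.928571)
Requested entry of v3: 416/448 = 0.92857

0.92857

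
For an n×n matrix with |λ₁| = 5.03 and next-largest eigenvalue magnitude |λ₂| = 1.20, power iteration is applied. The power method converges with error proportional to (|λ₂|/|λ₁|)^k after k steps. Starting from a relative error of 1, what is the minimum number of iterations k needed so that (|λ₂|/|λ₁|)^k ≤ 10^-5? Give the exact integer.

9

|λ₂/λ₁| = 1.20/5.03 = 0.23857
Need k ≥ ln(10^-5) / ln(0.23857) = -11.5129 / -1.4331 ≈ 8.034
Smallest integer k satisfying the bound: 9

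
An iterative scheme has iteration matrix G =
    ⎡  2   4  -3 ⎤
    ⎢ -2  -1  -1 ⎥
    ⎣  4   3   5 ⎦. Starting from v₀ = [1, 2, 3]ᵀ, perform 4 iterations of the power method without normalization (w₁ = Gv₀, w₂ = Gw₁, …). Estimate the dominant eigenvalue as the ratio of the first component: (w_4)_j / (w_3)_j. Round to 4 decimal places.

w1 = Gv₀ = (2·1 + 4·2 + (-3)·3; (-2)·1 + (-1)·2 + (-1)·3; 4·1 + 3·2 + 5·3) = (1, -7, 25)
w2 = Gw1 = (2·1 + 4·(-7) + (-3)·25; (-2)·1 + (-1)·(-7) + (-1)·25; 4·1 + 3·(-7) + 5·25) = (-101, -20, 108)
w3 = Gw2 = (-606, 114, 76)
w4 = Gw3 = (-984, 1022, -1702)
Ratio at component: -984 / -606 = 1.6238

1.6238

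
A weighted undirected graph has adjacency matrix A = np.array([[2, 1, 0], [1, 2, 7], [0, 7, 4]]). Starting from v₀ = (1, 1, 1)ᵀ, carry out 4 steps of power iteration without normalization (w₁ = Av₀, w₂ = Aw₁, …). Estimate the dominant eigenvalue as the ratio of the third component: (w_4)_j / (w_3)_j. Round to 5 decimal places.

w1 = Av₀ = (2·1 + 1·1 + 0·1; 1·1 + 2·1 + 7·1; 0·1 + 7·1 + 4·1) = (3, 10, 11)
w2 = Aw1 = (2·3 + 1·10 + 0·11; 1·3 + 2·10 + 7·11; 0·3 + 7·10 + 4·11) = (16, 100, 114)
w3 = Aw2 = (132, 1014, 1156)
w4 = Aw3 = (1278, 10252, 11722)
Ratio at component: 11722 / 1156 = 10.14014

λ ≈ 10.14014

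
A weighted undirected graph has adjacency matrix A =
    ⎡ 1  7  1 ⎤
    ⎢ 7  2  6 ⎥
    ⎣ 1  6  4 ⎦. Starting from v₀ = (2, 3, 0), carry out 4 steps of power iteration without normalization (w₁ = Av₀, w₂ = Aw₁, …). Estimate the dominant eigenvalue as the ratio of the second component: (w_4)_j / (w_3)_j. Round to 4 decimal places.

w1 = Av₀ = (1·2 + 7·3 + 1·0; 7·2 + 2·3 + 6·0; 1·2 + 6·3 + 4·0) = (23, 20, 20)
w2 = Aw1 = (1·23 + 7·20 + 1·20; 7·23 + 2·20 + 6·20; 1·23 + 6·20 + 4·20) = (183, 321, 223)
w3 = Aw2 = (2653, 3261, 3001)
w4 = Aw3 = (28481, 43099, 34223)
Ratio at component: 43099 / 3261 = 13.2165

λ ≈ 13.2165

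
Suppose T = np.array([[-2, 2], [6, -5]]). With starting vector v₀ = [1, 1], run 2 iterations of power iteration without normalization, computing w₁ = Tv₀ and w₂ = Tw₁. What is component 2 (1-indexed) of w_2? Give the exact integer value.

-5

w1 = Tv₀ = ((-2)·1 + 2·1; 6·1 + (-5)·1) = (0, 1)
w2 = Tw1 = ((-2)·0 + 2·1; 6·0 + (-5)·1) = (2, -5)
The requested component of w2 is -5.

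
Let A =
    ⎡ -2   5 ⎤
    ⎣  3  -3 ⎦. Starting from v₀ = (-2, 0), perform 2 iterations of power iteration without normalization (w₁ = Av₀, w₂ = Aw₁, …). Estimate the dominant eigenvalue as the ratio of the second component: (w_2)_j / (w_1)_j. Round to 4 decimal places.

λ ≈ -5.0000

w1 = Av₀ = (4, -6)
w2 = Aw1 = (-38, 30)
Ratio at component: 30 / -6 = -5.0000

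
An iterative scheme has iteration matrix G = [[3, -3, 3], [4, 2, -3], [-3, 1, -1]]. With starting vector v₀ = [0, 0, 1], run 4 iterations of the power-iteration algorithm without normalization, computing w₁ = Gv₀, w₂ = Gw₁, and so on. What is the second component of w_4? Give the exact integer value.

w1 = Gv₀ = (3·0 + (-3)·0 + 3·1; 4·0 + 2·0 + (-3)·1; (-3)·0 + 1·0 + (-1)·1) = (3, -3, -1)
w2 = Gw1 = (3·3 + (-3)·(-3) + 3·(-1); 4·3 + 2·(-3) + (-3)·(-1); (-3)·3 + 1·(-3) + (-1)·(-1)) = (15, 9, -11)
w3 = Gw2 = (-15, 111, -25)
w4 = Gw3 = (-453, 237, 181)
The requested component of w4 is 237.

237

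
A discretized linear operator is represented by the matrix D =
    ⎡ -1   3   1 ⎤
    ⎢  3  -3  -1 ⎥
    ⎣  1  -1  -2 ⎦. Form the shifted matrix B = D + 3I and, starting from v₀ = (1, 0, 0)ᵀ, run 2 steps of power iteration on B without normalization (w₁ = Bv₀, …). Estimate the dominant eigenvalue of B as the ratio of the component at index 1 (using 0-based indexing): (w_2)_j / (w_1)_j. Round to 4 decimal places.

B = D + 3I has rows (2, 3, 1); (3, 0, -1); (1, -1, 1)
w1 = Bv₀ = (2·1 + 3·0 + 1·0; 3·1 + 0·0 + (-1)·0; 1·1 + (-1)·0 + 1·0) = (2, 3, 1)
w2 = Bw1 = (2·2 + 3·3 + 1·1; 3·2 + 0·3 + (-1)·1; 1·2 + (-1)·3 + 1·1) = (14, 5, 0)
Ratio: 5/3 = 1.6667

1.6667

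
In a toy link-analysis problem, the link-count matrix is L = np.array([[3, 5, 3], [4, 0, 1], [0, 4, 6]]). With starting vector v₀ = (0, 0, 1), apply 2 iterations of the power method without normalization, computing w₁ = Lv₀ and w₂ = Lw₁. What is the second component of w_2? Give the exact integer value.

w1 = Lv₀ = (3·0 + 5·0 + 3·1; 4·0 + 0·0 + 1·1; 0·0 + 4·0 + 6·1) = (3, 1, 6)
w2 = Lw1 = (3·3 + 5·1 + 3·6; 4·3 + 0·1 + 1·6; 0·3 + 4·1 + 6·6) = (32, 18, 40)
The requested component of w2 is 18.

18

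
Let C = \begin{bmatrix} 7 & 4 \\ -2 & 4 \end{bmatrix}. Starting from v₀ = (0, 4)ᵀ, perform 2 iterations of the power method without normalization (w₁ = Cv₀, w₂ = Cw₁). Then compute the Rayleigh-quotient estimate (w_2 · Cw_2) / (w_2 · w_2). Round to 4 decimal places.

w1 = Cv₀ = (7·0 + 4·4; (-2)·0 + 4·4) = (16, 16)
w2 = Cw1 = (7·16 + 4·16; (-2)·16 + 4·16) = (176, 32)
Cw2 = (1360, -224)
w2·Cw2 = 176·1360 + 32·(-224) = 232192; w2·w2 = 176·176 + 32·32 = 32000
λ ≈ 232192/32000 = 7.2560

7.2560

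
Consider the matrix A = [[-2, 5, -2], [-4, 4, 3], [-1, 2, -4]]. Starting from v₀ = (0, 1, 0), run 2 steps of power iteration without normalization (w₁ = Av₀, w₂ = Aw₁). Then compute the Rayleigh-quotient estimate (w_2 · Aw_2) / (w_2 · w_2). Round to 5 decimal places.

w1 = Av₀ = ((-2)·0 + 5·1 + (-2)·0; (-4)·0 + 4·1 + 3·0; (-1)·0 + 2·1 + (-4)·0) = (5, 4, 2)
w2 = Aw1 = ((-2)·5 + 5·4 + (-2)·2; (-4)·5 + 4·4 + 3·2; (-1)·5 + 2·4 + (-4)·2) = (6, 2, -5)
Aw2 = (8, -31, 18)
w2·Aw2 = 6·8 + 2·(-31) + (-5)·18 = -104; w2·w2 = 6·6 + 2·2 + (-5)·(-5) = 65
λ ≈ -104/65 = -1.60000

-1.60000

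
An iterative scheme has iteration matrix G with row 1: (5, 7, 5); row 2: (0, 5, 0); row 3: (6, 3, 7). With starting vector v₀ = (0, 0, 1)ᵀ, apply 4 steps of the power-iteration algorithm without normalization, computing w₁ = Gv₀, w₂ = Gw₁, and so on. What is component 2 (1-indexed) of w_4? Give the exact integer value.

0

w1 = Gv₀ = (5, 0, 7)
w2 = Gw1 = (60, 0, 79)
w3 = Gw2 = (695, 0, 913)
w4 = Gw3 = (8040, 0, 10561)
The requested component of w4 is 0.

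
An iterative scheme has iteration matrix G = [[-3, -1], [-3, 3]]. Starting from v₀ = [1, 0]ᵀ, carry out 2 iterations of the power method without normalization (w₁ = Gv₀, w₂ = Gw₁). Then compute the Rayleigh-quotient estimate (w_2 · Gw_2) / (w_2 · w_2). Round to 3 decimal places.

w1 = Gv₀ = ((-3)·1 + (-1)·0; (-3)·1 + 3·0) = (-3, -3)
w2 = Gw1 = ((-3)·(-3) + (-1)·(-3); (-3)·(-3) + 3·(-3)) = (12, 0)
Gw2 = (-36, -36)
w2·Gw2 = 12·(-36) + 0·(-36) = -432; w2·w2 = 12·12 + 0·0 = 144
λ ≈ -432/144 = -3.000

-3.000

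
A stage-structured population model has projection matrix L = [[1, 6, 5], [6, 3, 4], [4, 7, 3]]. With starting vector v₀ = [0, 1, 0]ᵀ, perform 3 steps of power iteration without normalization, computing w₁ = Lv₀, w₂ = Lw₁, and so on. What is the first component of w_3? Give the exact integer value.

w1 = Lv₀ = (6, 3, 7)
w2 = Lw1 = (59, 73, 66)
w3 = Lw2 = (827, 837, 945)
The requested component of w3 is 827.

827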